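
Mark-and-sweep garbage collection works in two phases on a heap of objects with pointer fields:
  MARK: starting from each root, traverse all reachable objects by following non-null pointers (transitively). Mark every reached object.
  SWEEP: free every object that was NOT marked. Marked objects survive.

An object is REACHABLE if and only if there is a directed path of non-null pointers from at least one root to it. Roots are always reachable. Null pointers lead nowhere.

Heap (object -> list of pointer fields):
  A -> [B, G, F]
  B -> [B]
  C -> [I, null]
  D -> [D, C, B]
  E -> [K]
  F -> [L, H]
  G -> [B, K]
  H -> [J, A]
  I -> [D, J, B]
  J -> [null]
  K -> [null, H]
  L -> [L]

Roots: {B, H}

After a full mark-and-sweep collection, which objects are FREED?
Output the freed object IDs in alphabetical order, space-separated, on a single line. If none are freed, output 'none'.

Roots: B H
Mark B: refs=B, marked=B
Mark H: refs=J A, marked=B H
Mark J: refs=null, marked=B H J
Mark A: refs=B G F, marked=A B H J
Mark G: refs=B K, marked=A B G H J
Mark F: refs=L H, marked=A B F G H J
Mark K: refs=null H, marked=A B F G H J K
Mark L: refs=L, marked=A B F G H J K L
Unmarked (collected): C D E I

Answer: C D E I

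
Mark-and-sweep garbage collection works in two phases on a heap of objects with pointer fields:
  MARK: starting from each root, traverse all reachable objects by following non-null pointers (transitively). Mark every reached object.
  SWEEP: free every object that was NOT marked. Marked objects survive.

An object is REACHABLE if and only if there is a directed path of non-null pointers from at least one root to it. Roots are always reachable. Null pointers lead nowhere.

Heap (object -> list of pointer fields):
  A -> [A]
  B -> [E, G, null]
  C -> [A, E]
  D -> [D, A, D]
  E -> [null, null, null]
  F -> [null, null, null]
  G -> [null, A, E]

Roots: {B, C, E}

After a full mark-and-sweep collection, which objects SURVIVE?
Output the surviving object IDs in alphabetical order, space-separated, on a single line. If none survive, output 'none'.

Answer: A B C E G

Derivation:
Roots: B C E
Mark B: refs=E G null, marked=B
Mark C: refs=A E, marked=B C
Mark E: refs=null null null, marked=B C E
Mark G: refs=null A E, marked=B C E G
Mark A: refs=A, marked=A B C E G
Unmarked (collected): D F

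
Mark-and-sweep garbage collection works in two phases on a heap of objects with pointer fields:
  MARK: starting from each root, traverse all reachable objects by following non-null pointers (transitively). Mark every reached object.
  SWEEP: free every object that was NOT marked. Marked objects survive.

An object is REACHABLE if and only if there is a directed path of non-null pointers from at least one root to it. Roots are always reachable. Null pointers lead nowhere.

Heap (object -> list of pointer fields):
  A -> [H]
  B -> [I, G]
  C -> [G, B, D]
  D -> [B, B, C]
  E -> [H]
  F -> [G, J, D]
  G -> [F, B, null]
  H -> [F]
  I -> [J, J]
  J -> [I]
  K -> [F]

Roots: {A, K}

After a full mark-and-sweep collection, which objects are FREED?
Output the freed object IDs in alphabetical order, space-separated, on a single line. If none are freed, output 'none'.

Roots: A K
Mark A: refs=H, marked=A
Mark K: refs=F, marked=A K
Mark H: refs=F, marked=A H K
Mark F: refs=G J D, marked=A F H K
Mark G: refs=F B null, marked=A F G H K
Mark J: refs=I, marked=A F G H J K
Mark D: refs=B B C, marked=A D F G H J K
Mark B: refs=I G, marked=A B D F G H J K
Mark I: refs=J J, marked=A B D F G H I J K
Mark C: refs=G B D, marked=A B C D F G H I J K
Unmarked (collected): E

Answer: E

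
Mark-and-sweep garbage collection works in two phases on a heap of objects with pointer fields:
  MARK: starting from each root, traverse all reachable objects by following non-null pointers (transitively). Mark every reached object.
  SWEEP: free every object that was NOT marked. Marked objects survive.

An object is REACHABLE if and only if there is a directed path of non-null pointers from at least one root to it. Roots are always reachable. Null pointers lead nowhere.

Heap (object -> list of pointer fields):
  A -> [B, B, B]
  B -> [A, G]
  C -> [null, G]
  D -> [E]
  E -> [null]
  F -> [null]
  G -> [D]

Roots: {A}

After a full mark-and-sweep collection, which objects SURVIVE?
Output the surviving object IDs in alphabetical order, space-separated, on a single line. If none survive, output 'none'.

Answer: A B D E G

Derivation:
Roots: A
Mark A: refs=B B B, marked=A
Mark B: refs=A G, marked=A B
Mark G: refs=D, marked=A B G
Mark D: refs=E, marked=A B D G
Mark E: refs=null, marked=A B D E G
Unmarked (collected): C F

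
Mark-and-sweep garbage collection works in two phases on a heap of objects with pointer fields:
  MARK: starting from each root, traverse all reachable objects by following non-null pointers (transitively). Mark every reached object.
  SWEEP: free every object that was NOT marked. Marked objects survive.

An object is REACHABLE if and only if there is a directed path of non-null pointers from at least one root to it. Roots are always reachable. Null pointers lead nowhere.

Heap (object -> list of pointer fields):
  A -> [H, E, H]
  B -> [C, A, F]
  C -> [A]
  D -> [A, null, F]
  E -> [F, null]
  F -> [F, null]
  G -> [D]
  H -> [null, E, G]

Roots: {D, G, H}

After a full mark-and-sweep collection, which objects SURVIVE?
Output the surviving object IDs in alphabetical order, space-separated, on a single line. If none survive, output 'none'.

Answer: A D E F G H

Derivation:
Roots: D G H
Mark D: refs=A null F, marked=D
Mark G: refs=D, marked=D G
Mark H: refs=null E G, marked=D G H
Mark A: refs=H E H, marked=A D G H
Mark F: refs=F null, marked=A D F G H
Mark E: refs=F null, marked=A D E F G H
Unmarked (collected): B C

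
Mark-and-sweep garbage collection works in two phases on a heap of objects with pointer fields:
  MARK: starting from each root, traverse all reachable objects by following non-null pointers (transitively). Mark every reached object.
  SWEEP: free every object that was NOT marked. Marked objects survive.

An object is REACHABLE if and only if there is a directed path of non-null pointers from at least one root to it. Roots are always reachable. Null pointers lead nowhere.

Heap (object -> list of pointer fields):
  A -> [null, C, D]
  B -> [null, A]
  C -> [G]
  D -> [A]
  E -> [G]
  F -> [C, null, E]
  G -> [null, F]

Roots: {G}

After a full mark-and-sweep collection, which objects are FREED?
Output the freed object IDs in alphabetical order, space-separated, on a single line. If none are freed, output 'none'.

Answer: A B D

Derivation:
Roots: G
Mark G: refs=null F, marked=G
Mark F: refs=C null E, marked=F G
Mark C: refs=G, marked=C F G
Mark E: refs=G, marked=C E F G
Unmarked (collected): A B D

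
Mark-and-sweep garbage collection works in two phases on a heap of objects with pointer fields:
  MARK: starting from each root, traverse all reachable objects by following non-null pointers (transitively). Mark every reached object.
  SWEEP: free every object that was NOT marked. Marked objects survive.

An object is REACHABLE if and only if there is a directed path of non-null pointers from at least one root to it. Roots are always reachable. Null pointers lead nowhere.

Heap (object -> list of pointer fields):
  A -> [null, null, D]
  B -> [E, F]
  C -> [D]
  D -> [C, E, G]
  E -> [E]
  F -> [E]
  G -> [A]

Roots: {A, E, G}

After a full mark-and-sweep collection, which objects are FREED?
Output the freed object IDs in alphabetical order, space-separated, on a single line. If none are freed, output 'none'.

Answer: B F

Derivation:
Roots: A E G
Mark A: refs=null null D, marked=A
Mark E: refs=E, marked=A E
Mark G: refs=A, marked=A E G
Mark D: refs=C E G, marked=A D E G
Mark C: refs=D, marked=A C D E G
Unmarked (collected): B F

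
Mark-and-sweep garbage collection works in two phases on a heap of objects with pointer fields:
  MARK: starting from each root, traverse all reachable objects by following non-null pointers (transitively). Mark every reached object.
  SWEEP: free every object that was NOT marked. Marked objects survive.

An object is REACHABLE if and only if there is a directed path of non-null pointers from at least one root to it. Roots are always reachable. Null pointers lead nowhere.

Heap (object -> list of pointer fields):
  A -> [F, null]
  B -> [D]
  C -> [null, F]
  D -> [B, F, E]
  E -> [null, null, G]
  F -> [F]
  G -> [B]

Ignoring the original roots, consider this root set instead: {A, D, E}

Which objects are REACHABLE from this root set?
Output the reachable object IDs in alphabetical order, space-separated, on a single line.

Answer: A B D E F G

Derivation:
Roots: A D E
Mark A: refs=F null, marked=A
Mark D: refs=B F E, marked=A D
Mark E: refs=null null G, marked=A D E
Mark F: refs=F, marked=A D E F
Mark B: refs=D, marked=A B D E F
Mark G: refs=B, marked=A B D E F G
Unmarked (collected): C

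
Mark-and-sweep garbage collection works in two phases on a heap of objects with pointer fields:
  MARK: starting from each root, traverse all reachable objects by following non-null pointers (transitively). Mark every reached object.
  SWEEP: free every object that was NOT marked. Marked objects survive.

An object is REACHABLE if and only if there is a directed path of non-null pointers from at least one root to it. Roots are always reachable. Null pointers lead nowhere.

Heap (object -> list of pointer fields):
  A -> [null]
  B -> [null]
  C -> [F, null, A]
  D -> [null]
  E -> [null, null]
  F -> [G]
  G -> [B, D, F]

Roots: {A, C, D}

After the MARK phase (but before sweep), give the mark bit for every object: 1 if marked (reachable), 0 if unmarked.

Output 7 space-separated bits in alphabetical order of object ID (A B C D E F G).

Answer: 1 1 1 1 0 1 1

Derivation:
Roots: A C D
Mark A: refs=null, marked=A
Mark C: refs=F null A, marked=A C
Mark D: refs=null, marked=A C D
Mark F: refs=G, marked=A C D F
Mark G: refs=B D F, marked=A C D F G
Mark B: refs=null, marked=A B C D F G
Unmarked (collected): E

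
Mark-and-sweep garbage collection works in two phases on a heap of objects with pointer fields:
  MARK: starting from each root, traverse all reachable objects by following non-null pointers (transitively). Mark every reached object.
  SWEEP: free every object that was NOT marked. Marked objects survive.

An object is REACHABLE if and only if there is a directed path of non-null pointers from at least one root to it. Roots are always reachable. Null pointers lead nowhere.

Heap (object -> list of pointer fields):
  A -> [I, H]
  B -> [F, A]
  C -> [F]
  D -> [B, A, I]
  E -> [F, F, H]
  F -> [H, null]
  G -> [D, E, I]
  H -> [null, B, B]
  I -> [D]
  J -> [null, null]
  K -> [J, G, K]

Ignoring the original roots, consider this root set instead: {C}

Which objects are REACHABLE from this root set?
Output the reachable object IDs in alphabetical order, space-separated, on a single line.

Answer: A B C D F H I

Derivation:
Roots: C
Mark C: refs=F, marked=C
Mark F: refs=H null, marked=C F
Mark H: refs=null B B, marked=C F H
Mark B: refs=F A, marked=B C F H
Mark A: refs=I H, marked=A B C F H
Mark I: refs=D, marked=A B C F H I
Mark D: refs=B A I, marked=A B C D F H I
Unmarked (collected): E G J K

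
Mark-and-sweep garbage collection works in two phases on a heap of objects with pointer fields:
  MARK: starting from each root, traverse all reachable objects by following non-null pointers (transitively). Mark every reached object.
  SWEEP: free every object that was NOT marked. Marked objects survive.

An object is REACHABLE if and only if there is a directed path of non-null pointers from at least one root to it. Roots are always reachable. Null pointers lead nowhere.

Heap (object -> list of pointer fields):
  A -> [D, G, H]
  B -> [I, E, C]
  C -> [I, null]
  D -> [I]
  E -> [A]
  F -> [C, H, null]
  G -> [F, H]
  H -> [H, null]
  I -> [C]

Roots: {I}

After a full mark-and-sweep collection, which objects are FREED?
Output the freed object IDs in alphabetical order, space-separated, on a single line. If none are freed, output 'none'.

Answer: A B D E F G H

Derivation:
Roots: I
Mark I: refs=C, marked=I
Mark C: refs=I null, marked=C I
Unmarked (collected): A B D E F G H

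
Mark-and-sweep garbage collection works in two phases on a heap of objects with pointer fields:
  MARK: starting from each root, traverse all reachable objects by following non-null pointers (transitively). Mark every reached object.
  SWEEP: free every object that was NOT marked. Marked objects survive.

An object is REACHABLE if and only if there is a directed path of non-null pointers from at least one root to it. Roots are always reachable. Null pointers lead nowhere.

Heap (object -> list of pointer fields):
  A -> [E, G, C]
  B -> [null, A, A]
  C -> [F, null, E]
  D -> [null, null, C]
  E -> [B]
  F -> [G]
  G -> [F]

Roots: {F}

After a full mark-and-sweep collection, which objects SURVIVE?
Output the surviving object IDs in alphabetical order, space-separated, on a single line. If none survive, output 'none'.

Roots: F
Mark F: refs=G, marked=F
Mark G: refs=F, marked=F G
Unmarked (collected): A B C D E

Answer: F G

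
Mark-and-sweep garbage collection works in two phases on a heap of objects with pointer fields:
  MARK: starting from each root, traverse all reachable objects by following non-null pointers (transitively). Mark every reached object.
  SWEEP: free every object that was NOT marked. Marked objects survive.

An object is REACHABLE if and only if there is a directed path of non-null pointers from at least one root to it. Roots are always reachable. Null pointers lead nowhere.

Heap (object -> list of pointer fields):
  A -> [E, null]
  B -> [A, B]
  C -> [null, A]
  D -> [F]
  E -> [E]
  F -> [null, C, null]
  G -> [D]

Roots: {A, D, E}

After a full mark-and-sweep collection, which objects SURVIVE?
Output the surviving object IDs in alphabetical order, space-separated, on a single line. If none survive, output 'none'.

Roots: A D E
Mark A: refs=E null, marked=A
Mark D: refs=F, marked=A D
Mark E: refs=E, marked=A D E
Mark F: refs=null C null, marked=A D E F
Mark C: refs=null A, marked=A C D E F
Unmarked (collected): B G

Answer: A C D E F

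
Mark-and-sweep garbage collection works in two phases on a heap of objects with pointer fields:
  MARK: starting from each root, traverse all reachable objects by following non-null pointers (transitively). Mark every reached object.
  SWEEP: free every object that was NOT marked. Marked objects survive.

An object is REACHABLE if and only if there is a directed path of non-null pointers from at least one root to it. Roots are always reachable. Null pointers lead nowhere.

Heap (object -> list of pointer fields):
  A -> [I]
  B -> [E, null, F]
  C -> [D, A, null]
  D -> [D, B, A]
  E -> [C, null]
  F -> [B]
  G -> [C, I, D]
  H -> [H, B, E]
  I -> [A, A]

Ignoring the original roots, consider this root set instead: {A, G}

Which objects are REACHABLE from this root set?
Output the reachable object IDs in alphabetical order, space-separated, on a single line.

Roots: A G
Mark A: refs=I, marked=A
Mark G: refs=C I D, marked=A G
Mark I: refs=A A, marked=A G I
Mark C: refs=D A null, marked=A C G I
Mark D: refs=D B A, marked=A C D G I
Mark B: refs=E null F, marked=A B C D G I
Mark E: refs=C null, marked=A B C D E G I
Mark F: refs=B, marked=A B C D E F G I
Unmarked (collected): H

Answer: A B C D E F G I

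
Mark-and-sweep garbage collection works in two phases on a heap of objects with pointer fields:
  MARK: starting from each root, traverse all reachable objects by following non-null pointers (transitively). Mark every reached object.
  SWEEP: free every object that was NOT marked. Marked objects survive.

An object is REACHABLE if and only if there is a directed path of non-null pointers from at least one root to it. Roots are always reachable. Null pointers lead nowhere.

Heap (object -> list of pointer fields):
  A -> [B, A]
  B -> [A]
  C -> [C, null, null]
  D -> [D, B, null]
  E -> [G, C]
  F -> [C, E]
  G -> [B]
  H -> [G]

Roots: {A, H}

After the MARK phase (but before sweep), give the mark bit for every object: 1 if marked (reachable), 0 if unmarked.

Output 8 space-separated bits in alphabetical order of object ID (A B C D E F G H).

Roots: A H
Mark A: refs=B A, marked=A
Mark H: refs=G, marked=A H
Mark B: refs=A, marked=A B H
Mark G: refs=B, marked=A B G H
Unmarked (collected): C D E F

Answer: 1 1 0 0 0 0 1 1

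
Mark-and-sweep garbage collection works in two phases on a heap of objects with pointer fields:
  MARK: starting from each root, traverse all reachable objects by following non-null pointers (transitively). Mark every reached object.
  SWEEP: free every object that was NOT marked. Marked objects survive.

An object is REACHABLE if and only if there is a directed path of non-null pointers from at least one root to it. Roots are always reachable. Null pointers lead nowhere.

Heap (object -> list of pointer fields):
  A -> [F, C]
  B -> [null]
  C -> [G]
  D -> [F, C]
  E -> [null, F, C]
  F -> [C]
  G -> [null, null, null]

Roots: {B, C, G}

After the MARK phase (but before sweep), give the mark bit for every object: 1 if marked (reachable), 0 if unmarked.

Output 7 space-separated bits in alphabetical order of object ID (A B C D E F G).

Answer: 0 1 1 0 0 0 1

Derivation:
Roots: B C G
Mark B: refs=null, marked=B
Mark C: refs=G, marked=B C
Mark G: refs=null null null, marked=B C G
Unmarked (collected): A D E F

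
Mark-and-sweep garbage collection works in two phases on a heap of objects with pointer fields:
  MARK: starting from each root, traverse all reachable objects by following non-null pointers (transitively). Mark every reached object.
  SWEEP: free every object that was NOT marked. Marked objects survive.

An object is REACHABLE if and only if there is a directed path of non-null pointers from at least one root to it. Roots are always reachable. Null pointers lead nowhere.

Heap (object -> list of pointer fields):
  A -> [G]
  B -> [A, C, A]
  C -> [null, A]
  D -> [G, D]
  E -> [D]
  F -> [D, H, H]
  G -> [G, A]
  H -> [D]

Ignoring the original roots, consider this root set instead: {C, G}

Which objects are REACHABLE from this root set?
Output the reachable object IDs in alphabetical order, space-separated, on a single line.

Answer: A C G

Derivation:
Roots: C G
Mark C: refs=null A, marked=C
Mark G: refs=G A, marked=C G
Mark A: refs=G, marked=A C G
Unmarked (collected): B D E F H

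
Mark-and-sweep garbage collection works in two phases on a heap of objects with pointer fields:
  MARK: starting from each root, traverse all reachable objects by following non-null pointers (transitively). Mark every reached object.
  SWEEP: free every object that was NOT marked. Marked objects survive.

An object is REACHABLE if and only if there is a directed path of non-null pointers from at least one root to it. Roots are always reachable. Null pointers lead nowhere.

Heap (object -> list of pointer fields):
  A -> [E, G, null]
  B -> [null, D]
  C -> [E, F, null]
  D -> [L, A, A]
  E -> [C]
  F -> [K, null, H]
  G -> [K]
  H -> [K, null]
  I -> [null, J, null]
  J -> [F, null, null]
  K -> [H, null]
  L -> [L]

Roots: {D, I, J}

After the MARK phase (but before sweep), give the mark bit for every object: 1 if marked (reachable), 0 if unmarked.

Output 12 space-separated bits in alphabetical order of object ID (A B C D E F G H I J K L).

Answer: 1 0 1 1 1 1 1 1 1 1 1 1

Derivation:
Roots: D I J
Mark D: refs=L A A, marked=D
Mark I: refs=null J null, marked=D I
Mark J: refs=F null null, marked=D I J
Mark L: refs=L, marked=D I J L
Mark A: refs=E G null, marked=A D I J L
Mark F: refs=K null H, marked=A D F I J L
Mark E: refs=C, marked=A D E F I J L
Mark G: refs=K, marked=A D E F G I J L
Mark K: refs=H null, marked=A D E F G I J K L
Mark H: refs=K null, marked=A D E F G H I J K L
Mark C: refs=E F null, marked=A C D E F G H I J K L
Unmarked (collected): B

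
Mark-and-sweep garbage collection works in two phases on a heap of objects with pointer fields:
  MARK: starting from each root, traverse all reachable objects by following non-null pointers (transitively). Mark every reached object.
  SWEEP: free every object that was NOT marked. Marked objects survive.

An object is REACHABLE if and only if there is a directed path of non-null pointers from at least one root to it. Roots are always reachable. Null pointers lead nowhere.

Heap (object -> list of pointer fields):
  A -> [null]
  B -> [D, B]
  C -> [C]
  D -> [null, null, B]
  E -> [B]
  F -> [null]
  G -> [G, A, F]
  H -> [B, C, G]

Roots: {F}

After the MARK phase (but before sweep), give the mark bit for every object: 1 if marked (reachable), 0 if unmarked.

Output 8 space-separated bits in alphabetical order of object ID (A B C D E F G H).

Answer: 0 0 0 0 0 1 0 0

Derivation:
Roots: F
Mark F: refs=null, marked=F
Unmarked (collected): A B C D E G H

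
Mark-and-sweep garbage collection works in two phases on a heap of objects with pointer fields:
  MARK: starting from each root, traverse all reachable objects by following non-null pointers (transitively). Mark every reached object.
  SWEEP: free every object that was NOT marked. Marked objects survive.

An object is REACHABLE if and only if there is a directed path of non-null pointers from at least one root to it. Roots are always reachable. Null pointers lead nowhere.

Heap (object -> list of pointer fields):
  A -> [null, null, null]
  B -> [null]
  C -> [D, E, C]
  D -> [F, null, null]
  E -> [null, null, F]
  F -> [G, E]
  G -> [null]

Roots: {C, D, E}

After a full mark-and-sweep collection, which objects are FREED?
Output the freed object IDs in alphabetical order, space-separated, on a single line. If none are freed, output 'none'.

Answer: A B

Derivation:
Roots: C D E
Mark C: refs=D E C, marked=C
Mark D: refs=F null null, marked=C D
Mark E: refs=null null F, marked=C D E
Mark F: refs=G E, marked=C D E F
Mark G: refs=null, marked=C D E F G
Unmarked (collected): A B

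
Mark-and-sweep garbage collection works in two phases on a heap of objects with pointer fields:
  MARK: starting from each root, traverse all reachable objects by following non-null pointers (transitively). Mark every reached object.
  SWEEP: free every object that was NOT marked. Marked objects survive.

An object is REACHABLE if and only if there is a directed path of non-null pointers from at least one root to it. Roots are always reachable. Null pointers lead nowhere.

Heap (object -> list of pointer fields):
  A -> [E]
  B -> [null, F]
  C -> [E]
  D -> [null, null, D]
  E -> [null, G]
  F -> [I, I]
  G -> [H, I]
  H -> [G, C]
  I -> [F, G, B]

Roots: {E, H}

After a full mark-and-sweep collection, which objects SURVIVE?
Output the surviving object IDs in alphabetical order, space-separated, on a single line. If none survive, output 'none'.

Answer: B C E F G H I

Derivation:
Roots: E H
Mark E: refs=null G, marked=E
Mark H: refs=G C, marked=E H
Mark G: refs=H I, marked=E G H
Mark C: refs=E, marked=C E G H
Mark I: refs=F G B, marked=C E G H I
Mark F: refs=I I, marked=C E F G H I
Mark B: refs=null F, marked=B C E F G H I
Unmarked (collected): A D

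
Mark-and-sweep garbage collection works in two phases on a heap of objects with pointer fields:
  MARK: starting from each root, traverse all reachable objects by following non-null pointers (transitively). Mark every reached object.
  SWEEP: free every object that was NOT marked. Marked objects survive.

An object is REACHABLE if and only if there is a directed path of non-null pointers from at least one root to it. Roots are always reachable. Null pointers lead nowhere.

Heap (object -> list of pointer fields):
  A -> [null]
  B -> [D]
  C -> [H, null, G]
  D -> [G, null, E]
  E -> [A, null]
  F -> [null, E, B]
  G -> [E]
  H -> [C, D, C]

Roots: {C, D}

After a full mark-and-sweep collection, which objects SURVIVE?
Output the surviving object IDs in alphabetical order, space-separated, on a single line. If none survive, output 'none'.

Answer: A C D E G H

Derivation:
Roots: C D
Mark C: refs=H null G, marked=C
Mark D: refs=G null E, marked=C D
Mark H: refs=C D C, marked=C D H
Mark G: refs=E, marked=C D G H
Mark E: refs=A null, marked=C D E G H
Mark A: refs=null, marked=A C D E G H
Unmarked (collected): B F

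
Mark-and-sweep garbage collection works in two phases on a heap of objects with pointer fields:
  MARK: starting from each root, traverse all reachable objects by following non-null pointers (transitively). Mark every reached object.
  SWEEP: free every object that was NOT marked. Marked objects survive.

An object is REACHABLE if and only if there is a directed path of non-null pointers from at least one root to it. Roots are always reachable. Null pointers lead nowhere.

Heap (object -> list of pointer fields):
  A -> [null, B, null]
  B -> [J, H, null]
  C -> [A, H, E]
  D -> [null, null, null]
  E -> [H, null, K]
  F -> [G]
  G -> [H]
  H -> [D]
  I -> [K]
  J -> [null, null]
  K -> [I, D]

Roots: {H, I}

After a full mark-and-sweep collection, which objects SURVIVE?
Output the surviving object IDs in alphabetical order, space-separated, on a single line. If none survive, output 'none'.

Answer: D H I K

Derivation:
Roots: H I
Mark H: refs=D, marked=H
Mark I: refs=K, marked=H I
Mark D: refs=null null null, marked=D H I
Mark K: refs=I D, marked=D H I K
Unmarked (collected): A B C E F G J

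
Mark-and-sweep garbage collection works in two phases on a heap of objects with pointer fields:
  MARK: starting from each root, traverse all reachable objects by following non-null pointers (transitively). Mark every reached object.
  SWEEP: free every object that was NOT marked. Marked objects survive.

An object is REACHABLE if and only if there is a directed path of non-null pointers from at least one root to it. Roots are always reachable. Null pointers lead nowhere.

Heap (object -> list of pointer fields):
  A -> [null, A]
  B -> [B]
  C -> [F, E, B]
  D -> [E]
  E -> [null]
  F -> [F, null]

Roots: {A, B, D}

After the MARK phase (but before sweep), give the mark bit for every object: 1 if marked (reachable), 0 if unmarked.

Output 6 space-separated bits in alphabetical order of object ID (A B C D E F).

Answer: 1 1 0 1 1 0

Derivation:
Roots: A B D
Mark A: refs=null A, marked=A
Mark B: refs=B, marked=A B
Mark D: refs=E, marked=A B D
Mark E: refs=null, marked=A B D E
Unmarked (collected): C F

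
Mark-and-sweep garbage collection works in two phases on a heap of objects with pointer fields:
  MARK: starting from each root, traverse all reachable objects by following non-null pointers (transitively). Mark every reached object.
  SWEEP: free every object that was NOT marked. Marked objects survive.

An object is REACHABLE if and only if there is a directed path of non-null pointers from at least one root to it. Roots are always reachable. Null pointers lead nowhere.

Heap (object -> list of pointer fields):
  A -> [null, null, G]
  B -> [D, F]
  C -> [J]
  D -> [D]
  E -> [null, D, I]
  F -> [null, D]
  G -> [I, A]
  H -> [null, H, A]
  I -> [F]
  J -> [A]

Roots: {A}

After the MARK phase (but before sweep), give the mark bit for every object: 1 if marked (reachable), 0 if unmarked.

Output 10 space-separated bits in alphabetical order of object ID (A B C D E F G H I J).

Roots: A
Mark A: refs=null null G, marked=A
Mark G: refs=I A, marked=A G
Mark I: refs=F, marked=A G I
Mark F: refs=null D, marked=A F G I
Mark D: refs=D, marked=A D F G I
Unmarked (collected): B C E H J

Answer: 1 0 0 1 0 1 1 0 1 0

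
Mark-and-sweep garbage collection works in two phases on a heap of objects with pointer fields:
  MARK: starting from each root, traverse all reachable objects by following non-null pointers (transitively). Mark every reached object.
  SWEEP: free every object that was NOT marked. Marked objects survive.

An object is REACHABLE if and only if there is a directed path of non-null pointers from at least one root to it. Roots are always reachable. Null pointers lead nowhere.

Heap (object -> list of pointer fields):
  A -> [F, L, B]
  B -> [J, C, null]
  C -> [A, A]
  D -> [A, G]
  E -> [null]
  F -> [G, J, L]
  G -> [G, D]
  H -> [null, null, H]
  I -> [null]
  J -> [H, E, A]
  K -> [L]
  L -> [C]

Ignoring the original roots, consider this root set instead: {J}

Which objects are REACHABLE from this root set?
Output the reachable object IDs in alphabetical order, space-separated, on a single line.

Answer: A B C D E F G H J L

Derivation:
Roots: J
Mark J: refs=H E A, marked=J
Mark H: refs=null null H, marked=H J
Mark E: refs=null, marked=E H J
Mark A: refs=F L B, marked=A E H J
Mark F: refs=G J L, marked=A E F H J
Mark L: refs=C, marked=A E F H J L
Mark B: refs=J C null, marked=A B E F H J L
Mark G: refs=G D, marked=A B E F G H J L
Mark C: refs=A A, marked=A B C E F G H J L
Mark D: refs=A G, marked=A B C D E F G H J L
Unmarked (collected): I K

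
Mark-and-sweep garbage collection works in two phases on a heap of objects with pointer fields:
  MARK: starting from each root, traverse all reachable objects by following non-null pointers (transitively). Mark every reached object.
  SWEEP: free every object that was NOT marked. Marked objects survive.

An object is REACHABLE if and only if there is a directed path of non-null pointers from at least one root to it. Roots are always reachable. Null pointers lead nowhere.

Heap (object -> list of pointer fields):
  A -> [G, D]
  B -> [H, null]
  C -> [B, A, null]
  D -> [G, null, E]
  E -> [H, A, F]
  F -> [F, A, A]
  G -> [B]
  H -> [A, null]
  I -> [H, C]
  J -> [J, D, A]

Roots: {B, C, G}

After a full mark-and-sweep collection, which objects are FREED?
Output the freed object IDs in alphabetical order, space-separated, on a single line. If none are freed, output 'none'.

Roots: B C G
Mark B: refs=H null, marked=B
Mark C: refs=B A null, marked=B C
Mark G: refs=B, marked=B C G
Mark H: refs=A null, marked=B C G H
Mark A: refs=G D, marked=A B C G H
Mark D: refs=G null E, marked=A B C D G H
Mark E: refs=H A F, marked=A B C D E G H
Mark F: refs=F A A, marked=A B C D E F G H
Unmarked (collected): I J

Answer: I J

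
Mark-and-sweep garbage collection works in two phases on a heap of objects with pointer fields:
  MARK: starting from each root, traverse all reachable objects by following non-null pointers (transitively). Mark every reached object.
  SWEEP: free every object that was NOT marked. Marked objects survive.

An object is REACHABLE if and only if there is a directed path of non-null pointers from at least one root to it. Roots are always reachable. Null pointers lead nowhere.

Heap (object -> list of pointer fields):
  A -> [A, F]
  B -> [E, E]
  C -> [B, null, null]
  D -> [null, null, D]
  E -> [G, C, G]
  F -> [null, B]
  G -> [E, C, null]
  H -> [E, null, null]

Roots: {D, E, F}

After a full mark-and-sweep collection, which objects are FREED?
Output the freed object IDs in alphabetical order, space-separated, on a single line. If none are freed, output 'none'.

Answer: A H

Derivation:
Roots: D E F
Mark D: refs=null null D, marked=D
Mark E: refs=G C G, marked=D E
Mark F: refs=null B, marked=D E F
Mark G: refs=E C null, marked=D E F G
Mark C: refs=B null null, marked=C D E F G
Mark B: refs=E E, marked=B C D E F G
Unmarked (collected): A H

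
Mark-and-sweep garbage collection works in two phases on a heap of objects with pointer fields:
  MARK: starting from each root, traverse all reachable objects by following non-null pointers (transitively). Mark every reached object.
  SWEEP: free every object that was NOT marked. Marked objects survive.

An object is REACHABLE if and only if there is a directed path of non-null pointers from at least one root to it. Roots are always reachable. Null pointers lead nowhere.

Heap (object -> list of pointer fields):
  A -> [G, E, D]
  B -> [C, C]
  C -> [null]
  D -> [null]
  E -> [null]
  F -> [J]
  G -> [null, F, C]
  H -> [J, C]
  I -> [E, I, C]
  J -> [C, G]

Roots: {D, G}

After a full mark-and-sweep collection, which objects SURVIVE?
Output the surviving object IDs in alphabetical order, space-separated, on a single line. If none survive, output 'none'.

Answer: C D F G J

Derivation:
Roots: D G
Mark D: refs=null, marked=D
Mark G: refs=null F C, marked=D G
Mark F: refs=J, marked=D F G
Mark C: refs=null, marked=C D F G
Mark J: refs=C G, marked=C D F G J
Unmarked (collected): A B E H I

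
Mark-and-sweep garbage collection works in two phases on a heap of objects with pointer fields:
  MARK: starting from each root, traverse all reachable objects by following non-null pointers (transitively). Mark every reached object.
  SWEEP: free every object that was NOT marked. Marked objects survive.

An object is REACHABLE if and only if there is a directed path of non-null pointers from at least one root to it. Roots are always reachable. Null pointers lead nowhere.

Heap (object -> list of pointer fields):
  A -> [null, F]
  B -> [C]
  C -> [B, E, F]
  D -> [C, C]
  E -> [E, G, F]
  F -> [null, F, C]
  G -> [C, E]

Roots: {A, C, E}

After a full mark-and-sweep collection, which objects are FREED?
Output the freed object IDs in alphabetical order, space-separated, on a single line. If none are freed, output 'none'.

Answer: D

Derivation:
Roots: A C E
Mark A: refs=null F, marked=A
Mark C: refs=B E F, marked=A C
Mark E: refs=E G F, marked=A C E
Mark F: refs=null F C, marked=A C E F
Mark B: refs=C, marked=A B C E F
Mark G: refs=C E, marked=A B C E F G
Unmarked (collected): D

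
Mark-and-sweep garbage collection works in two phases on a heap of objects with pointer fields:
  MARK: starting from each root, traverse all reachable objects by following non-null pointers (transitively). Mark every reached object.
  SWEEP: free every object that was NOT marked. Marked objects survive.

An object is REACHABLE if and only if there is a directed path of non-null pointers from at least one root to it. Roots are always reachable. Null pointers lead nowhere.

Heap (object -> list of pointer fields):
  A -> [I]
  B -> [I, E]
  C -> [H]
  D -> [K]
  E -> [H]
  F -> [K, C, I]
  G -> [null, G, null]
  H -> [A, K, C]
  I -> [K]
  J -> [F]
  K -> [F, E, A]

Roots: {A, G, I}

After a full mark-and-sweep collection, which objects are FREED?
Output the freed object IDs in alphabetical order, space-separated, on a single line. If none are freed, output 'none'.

Roots: A G I
Mark A: refs=I, marked=A
Mark G: refs=null G null, marked=A G
Mark I: refs=K, marked=A G I
Mark K: refs=F E A, marked=A G I K
Mark F: refs=K C I, marked=A F G I K
Mark E: refs=H, marked=A E F G I K
Mark C: refs=H, marked=A C E F G I K
Mark H: refs=A K C, marked=A C E F G H I K
Unmarked (collected): B D J

Answer: B D J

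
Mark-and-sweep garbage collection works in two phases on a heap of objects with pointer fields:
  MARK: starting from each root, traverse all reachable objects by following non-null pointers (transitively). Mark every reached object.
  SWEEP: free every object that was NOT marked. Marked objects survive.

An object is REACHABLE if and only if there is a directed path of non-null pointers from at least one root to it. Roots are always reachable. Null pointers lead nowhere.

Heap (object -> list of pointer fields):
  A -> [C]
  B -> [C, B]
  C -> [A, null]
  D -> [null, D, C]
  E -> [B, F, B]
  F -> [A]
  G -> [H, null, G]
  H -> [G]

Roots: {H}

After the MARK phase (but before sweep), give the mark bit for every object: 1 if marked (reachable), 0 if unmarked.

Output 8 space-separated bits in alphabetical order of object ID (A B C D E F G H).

Answer: 0 0 0 0 0 0 1 1

Derivation:
Roots: H
Mark H: refs=G, marked=H
Mark G: refs=H null G, marked=G H
Unmarked (collected): A B C D E F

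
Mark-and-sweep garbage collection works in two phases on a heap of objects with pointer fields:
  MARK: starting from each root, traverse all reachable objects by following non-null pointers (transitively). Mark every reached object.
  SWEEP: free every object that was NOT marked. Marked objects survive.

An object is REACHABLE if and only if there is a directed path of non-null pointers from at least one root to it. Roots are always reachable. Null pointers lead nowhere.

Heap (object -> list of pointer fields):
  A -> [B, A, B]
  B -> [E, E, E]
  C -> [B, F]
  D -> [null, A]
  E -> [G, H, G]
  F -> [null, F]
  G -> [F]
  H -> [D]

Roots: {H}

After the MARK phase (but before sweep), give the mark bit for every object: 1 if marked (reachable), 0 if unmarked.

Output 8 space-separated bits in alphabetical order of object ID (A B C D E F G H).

Roots: H
Mark H: refs=D, marked=H
Mark D: refs=null A, marked=D H
Mark A: refs=B A B, marked=A D H
Mark B: refs=E E E, marked=A B D H
Mark E: refs=G H G, marked=A B D E H
Mark G: refs=F, marked=A B D E G H
Mark F: refs=null F, marked=A B D E F G H
Unmarked (collected): C

Answer: 1 1 0 1 1 1 1 1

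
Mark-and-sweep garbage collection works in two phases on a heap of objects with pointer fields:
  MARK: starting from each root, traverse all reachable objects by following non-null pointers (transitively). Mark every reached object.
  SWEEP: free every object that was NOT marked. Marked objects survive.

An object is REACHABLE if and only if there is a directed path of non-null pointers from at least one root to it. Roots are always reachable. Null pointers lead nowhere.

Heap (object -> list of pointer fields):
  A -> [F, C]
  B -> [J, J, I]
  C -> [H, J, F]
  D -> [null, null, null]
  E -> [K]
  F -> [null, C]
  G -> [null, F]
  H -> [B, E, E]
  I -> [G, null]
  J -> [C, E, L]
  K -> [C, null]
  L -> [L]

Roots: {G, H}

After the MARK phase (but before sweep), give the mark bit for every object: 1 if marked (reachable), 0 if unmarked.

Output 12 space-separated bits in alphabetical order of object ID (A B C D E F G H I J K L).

Roots: G H
Mark G: refs=null F, marked=G
Mark H: refs=B E E, marked=G H
Mark F: refs=null C, marked=F G H
Mark B: refs=J J I, marked=B F G H
Mark E: refs=K, marked=B E F G H
Mark C: refs=H J F, marked=B C E F G H
Mark J: refs=C E L, marked=B C E F G H J
Mark I: refs=G null, marked=B C E F G H I J
Mark K: refs=C null, marked=B C E F G H I J K
Mark L: refs=L, marked=B C E F G H I J K L
Unmarked (collected): A D

Answer: 0 1 1 0 1 1 1 1 1 1 1 1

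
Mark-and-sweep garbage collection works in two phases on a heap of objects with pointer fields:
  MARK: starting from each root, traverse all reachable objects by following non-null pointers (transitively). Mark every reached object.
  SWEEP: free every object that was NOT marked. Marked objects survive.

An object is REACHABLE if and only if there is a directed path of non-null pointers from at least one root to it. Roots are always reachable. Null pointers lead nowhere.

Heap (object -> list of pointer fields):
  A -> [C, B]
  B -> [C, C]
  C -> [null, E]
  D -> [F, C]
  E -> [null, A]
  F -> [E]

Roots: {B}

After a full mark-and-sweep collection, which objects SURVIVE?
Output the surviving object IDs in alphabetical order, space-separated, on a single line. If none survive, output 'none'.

Answer: A B C E

Derivation:
Roots: B
Mark B: refs=C C, marked=B
Mark C: refs=null E, marked=B C
Mark E: refs=null A, marked=B C E
Mark A: refs=C B, marked=A B C E
Unmarked (collected): D F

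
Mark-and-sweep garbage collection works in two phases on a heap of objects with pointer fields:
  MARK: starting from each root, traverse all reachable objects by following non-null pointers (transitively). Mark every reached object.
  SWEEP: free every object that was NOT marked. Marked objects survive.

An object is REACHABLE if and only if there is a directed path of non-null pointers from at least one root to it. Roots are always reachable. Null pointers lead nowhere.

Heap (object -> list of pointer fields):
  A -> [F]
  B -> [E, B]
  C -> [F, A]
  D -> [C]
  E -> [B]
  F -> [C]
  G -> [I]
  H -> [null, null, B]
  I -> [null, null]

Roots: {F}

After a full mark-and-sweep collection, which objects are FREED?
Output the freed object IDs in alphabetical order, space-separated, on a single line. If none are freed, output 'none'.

Roots: F
Mark F: refs=C, marked=F
Mark C: refs=F A, marked=C F
Mark A: refs=F, marked=A C F
Unmarked (collected): B D E G H I

Answer: B D E G H I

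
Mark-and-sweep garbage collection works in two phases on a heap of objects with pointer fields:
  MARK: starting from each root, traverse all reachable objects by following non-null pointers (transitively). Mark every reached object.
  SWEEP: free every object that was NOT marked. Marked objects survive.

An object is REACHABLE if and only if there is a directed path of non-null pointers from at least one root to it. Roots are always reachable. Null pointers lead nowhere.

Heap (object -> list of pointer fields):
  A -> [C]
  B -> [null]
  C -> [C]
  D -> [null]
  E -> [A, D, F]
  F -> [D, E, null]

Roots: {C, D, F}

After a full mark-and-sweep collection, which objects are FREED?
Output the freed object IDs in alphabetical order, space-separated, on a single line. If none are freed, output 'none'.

Answer: B

Derivation:
Roots: C D F
Mark C: refs=C, marked=C
Mark D: refs=null, marked=C D
Mark F: refs=D E null, marked=C D F
Mark E: refs=A D F, marked=C D E F
Mark A: refs=C, marked=A C D E F
Unmarked (collected): B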